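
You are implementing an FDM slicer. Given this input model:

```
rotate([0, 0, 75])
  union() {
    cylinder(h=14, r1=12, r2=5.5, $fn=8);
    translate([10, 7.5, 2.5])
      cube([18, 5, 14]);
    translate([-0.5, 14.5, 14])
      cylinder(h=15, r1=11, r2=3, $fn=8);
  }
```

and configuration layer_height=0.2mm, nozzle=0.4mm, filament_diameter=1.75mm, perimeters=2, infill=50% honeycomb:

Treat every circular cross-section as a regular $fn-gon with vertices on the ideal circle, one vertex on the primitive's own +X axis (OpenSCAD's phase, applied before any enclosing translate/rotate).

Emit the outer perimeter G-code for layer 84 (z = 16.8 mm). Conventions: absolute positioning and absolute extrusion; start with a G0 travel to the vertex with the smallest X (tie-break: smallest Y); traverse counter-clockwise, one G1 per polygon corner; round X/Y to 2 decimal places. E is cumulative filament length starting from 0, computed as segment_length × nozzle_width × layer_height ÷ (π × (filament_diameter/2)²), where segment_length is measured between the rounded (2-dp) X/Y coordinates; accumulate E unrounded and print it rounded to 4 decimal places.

G0 X-23.32 Y5.73 Z16.80
G1 X-22.37 Y-1.48 E0.2419
G1 X-16.60 Y-5.91 E0.4838
G1 X-9.38 Y-4.96 E0.7260
G1 X-4.95 Y0.81 E0.9680
G1 X-5.90 Y8.02 E1.2099
G1 X-11.67 Y12.45 E1.4518
G1 X-18.89 Y11.50 E1.6940
G1 X-23.32 Y5.73 E1.9360

At z = 16.8 mm: the cone does not reach this height (z outside [0, 14]); the cube at (10, 7.5) does not reach this height (z outside [2.5, 16.5]); the cone at (-0.5, 14.5): at t=0.187 of its height the radius interpolates to r₁+(r₂−r₁)t = 9.507, giving a regular 8-gon of that circumradius; Taking the union: only the cone at (-0.5, 14.5) is present, so the union is just that shape — 1 connected region; (rotated 75° about Z; rotation is an isometry so areas/perimeters/island counts are preserved). The outline is a single polygon with 8 vertices. Extrusion per mm of travel: 0.4 × 0.2 / (π × 0.875²) = 0.033260. Accumulating E over each segment gives final E = 1.9360.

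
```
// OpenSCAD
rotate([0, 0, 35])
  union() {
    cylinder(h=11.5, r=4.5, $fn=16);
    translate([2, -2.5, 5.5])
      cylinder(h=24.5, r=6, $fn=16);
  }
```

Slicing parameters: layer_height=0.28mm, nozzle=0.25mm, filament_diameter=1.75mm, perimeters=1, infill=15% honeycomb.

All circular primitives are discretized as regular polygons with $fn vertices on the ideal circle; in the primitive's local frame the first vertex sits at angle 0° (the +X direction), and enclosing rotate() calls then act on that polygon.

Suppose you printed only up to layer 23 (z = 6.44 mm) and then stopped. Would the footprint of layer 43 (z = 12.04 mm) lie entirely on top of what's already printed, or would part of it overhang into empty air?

Compare the two slices. At z = 6.44: the cylinder: section is a regular 16-gon, circumradius r=4.5 (area = (16/2)·4.500²·sin(360°/16) = 61.99 mm²); the cylinder at (2, -2.5): section is a regular 16-gon, circumradius r=6 (area = (16/2)·6.000²·sin(360°/16) = 110.21 mm²); Combining (union): the regions partially overlap — summed areas 172.21 mm² minus the doubly-counted overlap 49.67 mm² gives 122.54 mm² — area = 122.54 mm²; (rotated 35° about Z; rotation is an isometry so areas/perimeters/island counts are preserved). At z = 12.04: the cylinder is not intersected at this z (z outside [0, 11.5]); the r=6 cylinder at (2, -2.5) contributes a regular 16-gon of circumradius 6 (area = (16/2)·6.000²·sin(360°/16) = 110.21 mm²); Taking the union: only the r=6 cylinder at (2, -2.5) is present, so the union is just that shape — area = 110.21 mm²; (whole slice rotated 35° about Z — lengths, areas and connectivity unchanged). Checking containment: the cross-section at z = 12.04 is a subset of the cross-section at z = 6.44.

entirely on top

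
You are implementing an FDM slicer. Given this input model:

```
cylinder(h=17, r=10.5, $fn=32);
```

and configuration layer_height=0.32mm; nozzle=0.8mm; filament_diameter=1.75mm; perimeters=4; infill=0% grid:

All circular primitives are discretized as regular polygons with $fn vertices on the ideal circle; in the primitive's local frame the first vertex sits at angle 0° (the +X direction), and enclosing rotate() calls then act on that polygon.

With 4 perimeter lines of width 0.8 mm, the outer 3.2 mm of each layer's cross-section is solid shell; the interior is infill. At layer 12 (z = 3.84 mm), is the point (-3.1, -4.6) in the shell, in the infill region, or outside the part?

infill

At z = 3.84 mm: the cylinder: section is a regular 32-gon, circumradius r=10.5. Overall, the cross-section is a single solid region. The nearest boundary edge runs (-7.42, -7.42)→(-5.83, -8.73); distance from the point to it = 4.93 mm. The point is inside the cross-section and 4.93 mm from the nearest boundary — more than the 3.2 mm shell width (4 × 0.8), so it's in the infill interior.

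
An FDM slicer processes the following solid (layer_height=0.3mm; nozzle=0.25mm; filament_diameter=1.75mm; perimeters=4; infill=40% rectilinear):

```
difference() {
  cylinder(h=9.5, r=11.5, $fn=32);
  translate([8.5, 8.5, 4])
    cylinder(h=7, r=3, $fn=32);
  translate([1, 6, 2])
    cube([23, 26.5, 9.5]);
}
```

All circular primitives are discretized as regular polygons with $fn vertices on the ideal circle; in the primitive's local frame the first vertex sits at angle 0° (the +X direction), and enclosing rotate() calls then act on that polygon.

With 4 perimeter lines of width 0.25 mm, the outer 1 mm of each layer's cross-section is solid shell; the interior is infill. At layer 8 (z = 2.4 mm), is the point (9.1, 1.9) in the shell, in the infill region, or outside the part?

infill

At z = 2.4 mm: the r=11.5 cylinder gives a regular 32-gon of circumradius 11.5 (constant along its height); the cylinder at (8.5, 8.5) is absent (z outside [4, 11]); the 23×26.5 cube at (1, 6) contributes its full rectangle; Taking the first minus the rest: starting from the r=11.5 cylinder, the 23×26.5 cube at (1, 6) partially overlaps it — only the 32.27 mm² overlap (of its 609.50 mm²) is removed, clipping the outline — 1 connected region. Overall, the cross-section is a single solid region. The nearest boundary edge runs (10.62, 4.40)→(11.28, 2.24); distance from the point to it = 2.18 mm. The point is inside the cross-section and 2.18 mm from the nearest boundary — more than the 1 mm shell width (4 × 0.25), so it's in the infill interior.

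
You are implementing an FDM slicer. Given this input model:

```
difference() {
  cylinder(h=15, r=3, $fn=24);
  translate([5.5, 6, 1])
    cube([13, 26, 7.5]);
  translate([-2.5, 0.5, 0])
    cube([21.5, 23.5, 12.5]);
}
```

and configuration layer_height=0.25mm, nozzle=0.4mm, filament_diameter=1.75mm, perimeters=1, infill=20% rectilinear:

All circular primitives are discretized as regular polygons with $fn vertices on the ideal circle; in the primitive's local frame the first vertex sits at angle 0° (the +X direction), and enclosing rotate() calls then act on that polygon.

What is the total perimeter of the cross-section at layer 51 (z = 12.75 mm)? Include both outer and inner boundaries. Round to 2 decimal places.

18.80 mm

At z = 12.75 mm: the cylinder: section is a regular 24-gon, circumradius r=3 (perimeter = 2·24·3.000·sin(180°/24) = 18.80 mm); the cube at (5.5, 6) is not intersected at this z (z outside [1, 8.5]); the cube at (-2.5, 0.5) does not reach this height (z outside [0, 12.5]); Taking the first minus the rest: none of the subtracted shapes is present at this height, so the r=3 cylinder is unchanged — boundary = 18.80 mm. Overall, the cross-section is a single solid region. Total boundary length (outer) = 18.80 mm.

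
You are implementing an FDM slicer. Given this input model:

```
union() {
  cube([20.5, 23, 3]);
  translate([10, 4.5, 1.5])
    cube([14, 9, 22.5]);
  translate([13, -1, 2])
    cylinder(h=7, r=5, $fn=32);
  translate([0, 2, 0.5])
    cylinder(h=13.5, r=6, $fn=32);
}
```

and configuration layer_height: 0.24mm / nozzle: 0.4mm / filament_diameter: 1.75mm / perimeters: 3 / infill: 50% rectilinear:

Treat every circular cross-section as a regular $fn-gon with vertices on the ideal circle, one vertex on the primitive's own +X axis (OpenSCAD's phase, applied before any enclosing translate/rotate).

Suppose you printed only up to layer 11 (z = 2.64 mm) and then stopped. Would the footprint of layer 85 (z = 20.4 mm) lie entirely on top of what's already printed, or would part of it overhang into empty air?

entirely on top

Compare the two slices. At z = 2.64: the cube (footprint 20.5×23) is included at this height (area 471.50 mm²); the cube at (10, 4.5) is present — its section is the full 14×9 rectangle (area 126.00 mm²); the r=5 cylinder at (13, -1) contributes a regular 32-gon of circumradius 5 (area = (32/2)·5.000²·sin(360°/32) = 78.04 mm²); the cylinder at (0, 2): section is a regular 32-gon, circumradius r=6 (area = (32/2)·6.000²·sin(360°/32) = 112.37 mm²); Merging all regions: the regions partially overlap — summed areas 787.91 mm² minus the doubly-counted overlap 163.44 mm² gives 624.47 mm² — area = 624.47 mm². At z = 20.4: the cube does not reach this height (z outside [0, 3]); the cube at (10, 4.5) is present — its section is the full 14×9 rectangle (area 126.00 mm²); the cylinder at (13, -1) does not reach this height (z outside [2, 9]); the cylinder at (0, 2) is not intersected at this z (z outside [0.5, 14]); Combining (union): only the 14×9 cube at (10, 4.5) is present, so the union is just that shape — area = 126.00 mm². Checking containment: the cross-section at z = 20.4 is a subset of the cross-section at z = 2.64.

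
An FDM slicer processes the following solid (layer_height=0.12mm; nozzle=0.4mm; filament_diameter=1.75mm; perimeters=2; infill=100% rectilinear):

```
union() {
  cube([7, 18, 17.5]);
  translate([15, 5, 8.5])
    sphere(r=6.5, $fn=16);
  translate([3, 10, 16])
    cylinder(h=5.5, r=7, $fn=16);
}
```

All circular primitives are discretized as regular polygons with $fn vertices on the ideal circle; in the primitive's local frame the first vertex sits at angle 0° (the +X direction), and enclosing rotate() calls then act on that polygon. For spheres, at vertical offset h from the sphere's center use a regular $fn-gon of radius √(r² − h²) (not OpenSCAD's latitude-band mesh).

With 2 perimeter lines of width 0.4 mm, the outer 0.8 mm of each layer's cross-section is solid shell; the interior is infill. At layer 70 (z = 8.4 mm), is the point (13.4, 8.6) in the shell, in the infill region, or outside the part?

At z = 8.4 mm: the cube is present — its section is the full 7×18 rectangle; the r=6.5 sphere at (15, 5) contributes a regular 16-gon of circumradius √(6.5²−0.1²) = 6.499; the cylinder at (3, 10) is not intersected at this z (z outside [16, 21.5]); Merging all regions: the 2 present regions are separate (no shared area or edge), so areas and boundary lengths simply add and each stays a separate island — 2 connected regions. Overall, the cross-section has 2 separate islands. The nearest boundary edge runs (10.40, 9.60)→(12.51, 11.00); distance from the point to it = 2.49 mm. (Shell/infill is judged within the island containing the point — the largest one.) The point is inside the cross-section and 2.49 mm from the nearest boundary — more than the 0.8 mm shell width (2 × 0.4), so it's in the infill interior.

infill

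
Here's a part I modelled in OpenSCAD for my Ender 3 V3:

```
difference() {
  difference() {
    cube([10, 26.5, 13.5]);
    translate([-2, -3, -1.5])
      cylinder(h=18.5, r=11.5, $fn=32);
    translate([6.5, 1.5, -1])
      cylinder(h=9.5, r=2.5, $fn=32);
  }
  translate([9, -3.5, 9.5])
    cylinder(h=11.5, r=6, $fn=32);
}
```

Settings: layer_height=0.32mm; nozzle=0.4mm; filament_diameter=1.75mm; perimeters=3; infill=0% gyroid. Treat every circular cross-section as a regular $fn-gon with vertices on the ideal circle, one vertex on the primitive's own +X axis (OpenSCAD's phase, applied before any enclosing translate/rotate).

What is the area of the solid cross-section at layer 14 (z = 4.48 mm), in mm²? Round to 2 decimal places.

At z = 4.48 mm: the cube is present — its section is the full 10×26.5 rectangle (area 265.00 mm²); the r=11.5 cylinder at (-2, -3) gives a regular 32-gon of circumradius 11.5 (constant along its height) (area = (32/2)·11.500²·sin(360°/32) = 412.81 mm²); the r=2.5 cylinder at (6.5, 1.5) contributes a regular 32-gon of circumradius 2.5 (area = (32/2)·2.500²·sin(360°/32) = 19.51 mm²); Taking the first minus the rest: starting from the 10×26.5 cube (265.00 mm²), the r=11.5 cylinder at (-2, -3) partially overlaps it — only the 52.40 mm² overlap (of its 412.81 mm²) is removed, clipping the outline; the r=2.5 cylinder at (6.5, 1.5) partially overlaps it — only the 1.63 mm² overlap (of its 19.51 mm²) is removed, clipping the outline — area = 210.97 mm²; the cylinder at (9, -3.5) is not intersected at this z (z outside [9.5, 21]); Subtracting the remaining from the first: none of the subtracted shapes is present at this height, so the result so far is unchanged — area = 210.97 mm². Overall, the cross-section is a single solid region. Net area = 210.97 mm².

210.97 mm²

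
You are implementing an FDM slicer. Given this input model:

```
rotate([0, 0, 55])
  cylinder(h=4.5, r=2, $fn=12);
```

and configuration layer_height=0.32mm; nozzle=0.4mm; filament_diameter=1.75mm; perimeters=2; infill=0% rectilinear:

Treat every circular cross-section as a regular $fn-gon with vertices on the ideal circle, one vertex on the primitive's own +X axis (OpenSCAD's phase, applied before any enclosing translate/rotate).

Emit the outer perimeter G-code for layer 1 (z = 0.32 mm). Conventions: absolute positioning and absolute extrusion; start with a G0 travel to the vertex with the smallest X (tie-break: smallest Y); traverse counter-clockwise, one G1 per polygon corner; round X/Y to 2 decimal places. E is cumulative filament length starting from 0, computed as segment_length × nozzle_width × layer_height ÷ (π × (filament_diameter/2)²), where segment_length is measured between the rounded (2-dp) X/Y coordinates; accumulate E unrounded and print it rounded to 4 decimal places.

G0 X-1.99 Y0.17 Z0.32
G1 X-1.81 Y-0.85 E0.0551
G1 X-1.15 Y-1.64 E0.1099
G1 X-0.17 Y-1.99 E0.1653
G1 X0.85 Y-1.81 E0.2204
G1 X1.64 Y-1.15 E0.2752
G1 X1.99 Y-0.17 E0.3306
G1 X1.81 Y0.85 E0.3857
G1 X1.15 Y1.64 E0.4405
G1 X0.17 Y1.99 E0.4958
G1 X-0.85 Y1.81 E0.5510
G1 X-1.64 Y1.15 E0.6057
G1 X-1.99 Y0.17 E0.6611

At z = 0.32 mm: the cylinder: section is a regular 12-gon, circumradius r=2; (rotated 55° about Z; rotation is an isometry so areas/perimeters/island counts are preserved). The outline is a single polygon with 12 vertices. Extrusion per mm of travel: 0.4 × 0.32 / (π × 0.875²) = 0.053216. Accumulating E over each segment gives final E = 0.6611.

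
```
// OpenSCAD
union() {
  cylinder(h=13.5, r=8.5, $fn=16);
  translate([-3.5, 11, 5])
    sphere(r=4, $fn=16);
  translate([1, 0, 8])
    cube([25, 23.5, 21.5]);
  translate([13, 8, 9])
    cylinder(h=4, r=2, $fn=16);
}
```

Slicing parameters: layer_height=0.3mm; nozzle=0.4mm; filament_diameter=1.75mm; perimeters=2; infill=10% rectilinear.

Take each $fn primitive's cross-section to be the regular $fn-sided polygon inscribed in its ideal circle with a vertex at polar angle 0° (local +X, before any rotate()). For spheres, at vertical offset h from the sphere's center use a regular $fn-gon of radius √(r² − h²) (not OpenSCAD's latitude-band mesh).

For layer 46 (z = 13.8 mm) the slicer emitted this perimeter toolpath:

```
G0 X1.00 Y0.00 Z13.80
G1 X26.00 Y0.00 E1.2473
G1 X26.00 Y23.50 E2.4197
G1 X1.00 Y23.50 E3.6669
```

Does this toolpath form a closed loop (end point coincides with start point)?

Start point (G0): (1.00, 0.00). End point (last G1): the path does not return to the start — open.

no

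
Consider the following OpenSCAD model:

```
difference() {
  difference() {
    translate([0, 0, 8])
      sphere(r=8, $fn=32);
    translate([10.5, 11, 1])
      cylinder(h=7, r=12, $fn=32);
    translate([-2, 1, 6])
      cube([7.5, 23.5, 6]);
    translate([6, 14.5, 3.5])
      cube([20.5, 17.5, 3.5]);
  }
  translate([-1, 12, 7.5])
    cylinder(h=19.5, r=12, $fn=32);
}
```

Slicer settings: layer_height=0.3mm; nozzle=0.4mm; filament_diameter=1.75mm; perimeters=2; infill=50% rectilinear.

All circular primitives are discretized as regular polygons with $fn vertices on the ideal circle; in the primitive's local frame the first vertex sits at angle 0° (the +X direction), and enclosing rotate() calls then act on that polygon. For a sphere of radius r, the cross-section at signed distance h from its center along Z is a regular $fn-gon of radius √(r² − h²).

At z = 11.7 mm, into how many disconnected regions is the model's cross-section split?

1

At z = 11.7 mm: the r=8 sphere contributes a regular 32-gon of circumradius √(8²−3.7²) = 7.093; the cylinder at (10.5, 11) does not reach this height (z outside [1, 8]); the 7.5×23.5 cube at (-2, 1) contributes its full rectangle; the cube at (6, 14.5) does not reach this height (z outside [3.5, 7]); Subtracting the remaining from the first: starting from the r=8 sphere, the 7.5×23.5 cube at (-2, 1) partially overlaps it — only the 40.94 mm² overlap (of its 176.25 mm²) is removed, clipping the outline — 1 connected region; the r=12 cylinder at (-1, 12) contributes a regular 32-gon of circumradius 12; Subtracting the remaining from the first: starting from that combined region, the r=12 cylinder at (-1, 12) partially overlaps it — only the 27.36 mm² overlap (of its 449.49 mm²) is removed, clipping the outline — 1 connected region. The result has 1 disconnected region.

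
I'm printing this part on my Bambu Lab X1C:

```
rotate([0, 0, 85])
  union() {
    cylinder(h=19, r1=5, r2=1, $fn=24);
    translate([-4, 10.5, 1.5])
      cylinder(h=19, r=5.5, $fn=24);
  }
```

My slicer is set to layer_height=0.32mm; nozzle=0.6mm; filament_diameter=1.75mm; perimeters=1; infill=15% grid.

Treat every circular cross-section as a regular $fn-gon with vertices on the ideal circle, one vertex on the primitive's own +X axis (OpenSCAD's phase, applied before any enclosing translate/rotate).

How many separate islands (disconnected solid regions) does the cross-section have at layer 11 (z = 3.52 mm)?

At z = 3.52 mm: the cone contributes a regular 24-gon of circumradius 4.259 (interpolated between r1=5 and r2=1 at t=0.185); the cylinder at (-4, 10.5): section is a regular 24-gon, circumradius r=5.5; Merging all regions: the 2 present regions are separate (no shared area or edge), so areas and boundary lengths simply add and each stays a separate island — 2 connected regions; (rotated 85° about Z; rotation is an isometry so areas/perimeters/island counts are preserved). Overall, the cross-section has 2 separate islands. Island count = 2.

2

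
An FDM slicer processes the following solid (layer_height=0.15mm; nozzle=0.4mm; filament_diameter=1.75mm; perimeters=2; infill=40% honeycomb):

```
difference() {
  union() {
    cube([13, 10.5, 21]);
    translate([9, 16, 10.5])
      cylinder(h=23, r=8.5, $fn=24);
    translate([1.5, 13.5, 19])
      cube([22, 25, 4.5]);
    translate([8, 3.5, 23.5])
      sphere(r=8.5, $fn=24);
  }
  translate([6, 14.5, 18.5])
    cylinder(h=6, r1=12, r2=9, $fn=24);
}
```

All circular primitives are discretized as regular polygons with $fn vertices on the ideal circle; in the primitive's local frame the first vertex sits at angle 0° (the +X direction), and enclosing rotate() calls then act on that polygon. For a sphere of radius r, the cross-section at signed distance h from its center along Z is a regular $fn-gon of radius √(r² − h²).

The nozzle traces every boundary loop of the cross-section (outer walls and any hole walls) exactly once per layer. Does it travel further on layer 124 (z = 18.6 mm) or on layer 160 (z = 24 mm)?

Layer 124 (z = 18.6): the 13×10.5 cube contributes its full rectangle (perimeter 47.00 mm); the r=8.5 cylinder at (9, 16) gives a regular 24-gon of circumradius 8.5 (constant along its height) (perimeter = 2·24·8.500·sin(180°/24) = 53.25 mm); the cube at (1.5, 13.5) does not reach this height (z outside [19, 23.5]); the r=8.5 sphere at (8, 3.5) contributes a regular 24-gon of circumradius √(8.5²−4.9²) = 6.946 (perimeter = 2·24·6.946·sin(180°/24) = 43.52 mm); Taking the union: the regions partially overlap (shared area 132.91 mm²), so the edge portions inside another operand are dropped and the merged outline is re-measured after clipping — boundary = 80.52 mm; the cone at (6, 14.5) contributes a regular 24-gon of circumradius 11.950 (interpolated between r1=12 and r2=9 at t=0.017) (perimeter = 2·24·11.950·sin(180°/24) = 74.87 mm); Subtracting the remaining from the first: starting from that combined region, the cone at (6, 14.5) partially overlaps it — only the 297.56 mm² overlap (of its 443.52 mm²) is removed, clipping the outline — boundary = 42.45 mm. So its perimeter = 42.45 mm. Layer 160 (z = 24): the cube is absent (z outside [0, 21]); the cylinder at (9, 16): section is a regular 24-gon, circumradius r=8.5 (perimeter = 2·24·8.500·sin(180°/24) = 53.25 mm); the cube at (1.5, 13.5) does not reach this height (z outside [19, 23.5]); the r=8.5 sphere at (8, 3.5) contributes a regular 24-gon of circumradius √(8.5²−0.5²) = 8.485 (perimeter = 2·24·8.485·sin(180°/24) = 53.16 mm); Combining (union): the regions partially overlap (shared area 33.76 mm²), so the edge portions inside another operand are dropped and the merged outline is re-measured after clipping — boundary = 81.55 mm; the cone at (6, 14.5): at t=0.917 of its height the radius interpolates to r₁+(r₂−r₁)t = 9.250, giving a regular 24-gon of that circumradius (perimeter = 2·24·9.250·sin(180°/24) = 57.95 mm); Subtracting the remaining from the first: starting from that combined region, the cone at (6, 14.5) partially overlaps it — only the 212.45 mm² overlap (of its 265.74 mm²) is removed, clipping the outline — boundary = 96.96 mm. So its perimeter = 96.96 mm. Layer 160 is larger (96.96 vs 42.45 mm).

layer 160 (z = 24 mm)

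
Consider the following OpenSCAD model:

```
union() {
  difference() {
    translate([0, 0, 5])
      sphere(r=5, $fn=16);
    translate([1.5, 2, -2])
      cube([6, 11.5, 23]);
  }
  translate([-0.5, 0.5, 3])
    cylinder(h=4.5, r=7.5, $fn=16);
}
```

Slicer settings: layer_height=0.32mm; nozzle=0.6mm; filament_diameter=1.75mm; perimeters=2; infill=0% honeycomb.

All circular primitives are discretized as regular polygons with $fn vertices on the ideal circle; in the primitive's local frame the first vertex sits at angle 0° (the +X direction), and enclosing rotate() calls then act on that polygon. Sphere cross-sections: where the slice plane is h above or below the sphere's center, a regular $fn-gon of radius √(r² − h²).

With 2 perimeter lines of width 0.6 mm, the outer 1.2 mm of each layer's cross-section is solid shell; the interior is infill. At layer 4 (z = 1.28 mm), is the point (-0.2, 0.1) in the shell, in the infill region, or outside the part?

At z = 1.28 mm: the r=5 sphere contributes a regular 16-gon of circumradius √(5²−3.72²) = 3.341; the 6×11.5 cube at (1.5, 2) contributes its full rectangle; Taking the first minus the rest: starting from the r=5 sphere, the 6×11.5 cube at (1.5, 2) partially overlaps it — only the 0.60 mm² overlap (of its 69.00 mm²) is removed, clipping the outline — 1 connected region; the cylinder at (-0.5, 0.5) is absent (z outside [3, 7.5]); Taking the union: only that combined region is present, so the union is just that shape — 1 connected region. Overall, the cross-section is a single solid region. The nearest boundary edge runs (1.50, 2.94)→(1.50, 2.00); distance from the point to it = 2.55 mm. The point is inside the cross-section and 2.55 mm from the nearest boundary — more than the 1.2 mm shell width (2 × 0.6), so it's in the infill interior.

infill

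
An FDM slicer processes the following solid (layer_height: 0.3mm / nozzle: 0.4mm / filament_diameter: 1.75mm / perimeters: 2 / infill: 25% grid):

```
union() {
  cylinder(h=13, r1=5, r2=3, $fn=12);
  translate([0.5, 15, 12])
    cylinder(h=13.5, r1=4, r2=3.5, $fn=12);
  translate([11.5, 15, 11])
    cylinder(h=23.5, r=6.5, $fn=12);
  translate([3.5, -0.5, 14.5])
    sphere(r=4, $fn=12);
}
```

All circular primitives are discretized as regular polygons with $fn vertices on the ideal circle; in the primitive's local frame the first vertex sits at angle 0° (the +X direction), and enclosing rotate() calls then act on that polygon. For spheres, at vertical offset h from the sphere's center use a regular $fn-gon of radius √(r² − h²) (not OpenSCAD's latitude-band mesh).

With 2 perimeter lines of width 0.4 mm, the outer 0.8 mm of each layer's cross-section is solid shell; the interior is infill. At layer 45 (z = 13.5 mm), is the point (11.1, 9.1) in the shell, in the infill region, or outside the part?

At z = 13.5 mm: the cone is absent (z outside [0, 13]); the cone at (0.5, 15) (r1=4→r2=3.5) has section circumradius 3.944 here — a regular 12-gon; the cylinder at (11.5, 15): section is a regular 12-gon, circumradius r=6.5; the r=4 sphere at (3.5, -0.5) slices to a regular 12-gon of circumradius 3.873 (√(r²−h²) with h=1 from center); Combining (union): the 3 present regions are separate (no shared area or edge), so areas and boundary lengths simply add and each stays a separate island — 3 connected regions. Overall, the cross-section has 3 separate islands. The nearest boundary edge runs (11.50, 8.50)→(8.25, 9.37); distance from the point to it = 0.48 mm. (Shell/infill is judged within the island containing the point — the largest one.) The point is inside the cross-section, 0.48 mm from the nearest boundary — within the 0.8 mm shell band (2 × 0.4).

shell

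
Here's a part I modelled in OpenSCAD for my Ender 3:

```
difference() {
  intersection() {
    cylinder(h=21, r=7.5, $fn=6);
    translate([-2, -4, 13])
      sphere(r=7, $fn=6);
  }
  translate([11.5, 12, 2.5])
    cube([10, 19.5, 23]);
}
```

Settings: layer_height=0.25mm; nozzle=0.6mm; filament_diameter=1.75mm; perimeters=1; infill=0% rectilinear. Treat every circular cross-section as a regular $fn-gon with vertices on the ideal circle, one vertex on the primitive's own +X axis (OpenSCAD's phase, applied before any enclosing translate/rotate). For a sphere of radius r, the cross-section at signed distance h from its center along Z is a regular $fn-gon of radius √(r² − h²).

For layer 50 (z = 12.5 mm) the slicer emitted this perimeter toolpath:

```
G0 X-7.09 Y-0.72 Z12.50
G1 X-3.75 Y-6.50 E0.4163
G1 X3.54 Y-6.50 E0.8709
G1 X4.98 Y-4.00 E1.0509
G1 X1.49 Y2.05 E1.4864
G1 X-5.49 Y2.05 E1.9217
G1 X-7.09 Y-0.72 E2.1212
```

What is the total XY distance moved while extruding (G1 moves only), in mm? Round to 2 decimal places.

34.01 mm

Sum the Euclidean lengths of each G1 segment: total = 34.01 mm.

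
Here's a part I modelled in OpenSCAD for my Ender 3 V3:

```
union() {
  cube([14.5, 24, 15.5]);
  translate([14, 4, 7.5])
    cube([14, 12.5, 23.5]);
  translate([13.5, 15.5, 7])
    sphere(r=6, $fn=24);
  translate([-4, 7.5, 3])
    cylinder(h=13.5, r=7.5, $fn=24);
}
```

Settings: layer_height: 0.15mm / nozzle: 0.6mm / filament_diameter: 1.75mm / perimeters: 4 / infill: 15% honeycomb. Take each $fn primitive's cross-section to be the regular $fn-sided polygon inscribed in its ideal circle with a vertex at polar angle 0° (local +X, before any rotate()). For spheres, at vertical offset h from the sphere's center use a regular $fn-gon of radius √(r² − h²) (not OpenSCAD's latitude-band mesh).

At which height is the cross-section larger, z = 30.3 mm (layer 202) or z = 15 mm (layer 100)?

Layer 202 (z = 30.3): the cube is not intersected at this z (z outside [0, 15.5]); the cube at (14, 4) (footprint 14×12.5) is included at this height (area 175.00 mm²); the sphere at (13.5, 15.5) is absent (|z−center|=23.300 > r=6); the cylinder at (-4, 7.5) is absent (z outside [3, 16.5]); Combining (union): only the 14×12.5 cube at (14, 4) is present, so the union is just that shape — area = 175.00 mm². So its area = 175.00 mm². Layer 100 (z = 15): the cube (footprint 14.5×24) is included at this height (area 348.00 mm²); the cube at (14, 4) is present — its section is the full 14×12.5 rectangle (area 175.00 mm²); the sphere at (13.5, 15.5) is not intersected at this z (|z−center|=8.000 > r=6); the cylinder at (-4, 7.5): section is a regular 24-gon, circumradius r=7.5 (area = (24/2)·7.500²·sin(360°/24) = 174.70 mm²); Combining (union): the regions partially overlap — summed areas 697.70 mm² minus the doubly-counted overlap 36.93 mm² gives 660.78 mm² — area = 660.78 mm². So its area = 660.78 mm². Layer 100 is larger (660.78 vs 175.00 mm²).

layer 100 (z = 15 mm)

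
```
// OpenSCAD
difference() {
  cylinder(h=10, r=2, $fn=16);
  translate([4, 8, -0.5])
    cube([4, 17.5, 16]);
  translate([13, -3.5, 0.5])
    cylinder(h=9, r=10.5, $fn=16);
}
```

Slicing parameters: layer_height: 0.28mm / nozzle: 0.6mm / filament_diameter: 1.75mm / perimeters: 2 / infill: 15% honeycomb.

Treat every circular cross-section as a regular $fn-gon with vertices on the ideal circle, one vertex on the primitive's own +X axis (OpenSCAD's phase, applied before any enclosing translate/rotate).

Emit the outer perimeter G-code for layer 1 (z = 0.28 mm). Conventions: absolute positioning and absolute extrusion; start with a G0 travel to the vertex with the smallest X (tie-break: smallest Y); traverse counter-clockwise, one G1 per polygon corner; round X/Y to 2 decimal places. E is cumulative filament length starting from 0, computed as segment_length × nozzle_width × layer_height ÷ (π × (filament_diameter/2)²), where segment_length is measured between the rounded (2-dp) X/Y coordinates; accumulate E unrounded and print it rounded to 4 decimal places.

At z = 0.28 mm: the cylinder: section is a regular 16-gon, circumradius r=2; the 4×17.5 cube at (4, 8) contributes its full rectangle; the cylinder at (13, -3.5) is absent (z outside [0.5, 9.5]); After the difference (first − rest): starting from the r=2 cylinder, the 4×17.5 cube at (4, 8) misses the remaining region (no effect) — 1 connected region. The outline is a single polygon with 16 vertices. Extrusion per mm of travel: 0.6 × 0.28 / (π × 0.875²) = 0.069846. Accumulating E over each segment gives final E = 0.8723.

G0 X-2.00 Y0.00 Z0.28
G1 X-1.85 Y-0.77 E0.0548
G1 X-1.41 Y-1.41 E0.1090
G1 X-0.77 Y-1.85 E0.1633
G1 X0.00 Y-2.00 E0.2181
G1 X0.77 Y-1.85 E0.2729
G1 X1.41 Y-1.41 E0.3271
G1 X1.85 Y-0.77 E0.3814
G1 X2.00 Y0.00 E0.4362
G1 X1.85 Y0.77 E0.4910
G1 X1.41 Y1.41 E0.5452
G1 X0.77 Y1.85 E0.5994
G1 X0.00 Y2.00 E0.6542
G1 X-0.77 Y1.85 E0.7090
G1 X-1.41 Y1.41 E0.7633
G1 X-1.85 Y0.77 E0.8175
G1 X-2.00 Y0.00 E0.8723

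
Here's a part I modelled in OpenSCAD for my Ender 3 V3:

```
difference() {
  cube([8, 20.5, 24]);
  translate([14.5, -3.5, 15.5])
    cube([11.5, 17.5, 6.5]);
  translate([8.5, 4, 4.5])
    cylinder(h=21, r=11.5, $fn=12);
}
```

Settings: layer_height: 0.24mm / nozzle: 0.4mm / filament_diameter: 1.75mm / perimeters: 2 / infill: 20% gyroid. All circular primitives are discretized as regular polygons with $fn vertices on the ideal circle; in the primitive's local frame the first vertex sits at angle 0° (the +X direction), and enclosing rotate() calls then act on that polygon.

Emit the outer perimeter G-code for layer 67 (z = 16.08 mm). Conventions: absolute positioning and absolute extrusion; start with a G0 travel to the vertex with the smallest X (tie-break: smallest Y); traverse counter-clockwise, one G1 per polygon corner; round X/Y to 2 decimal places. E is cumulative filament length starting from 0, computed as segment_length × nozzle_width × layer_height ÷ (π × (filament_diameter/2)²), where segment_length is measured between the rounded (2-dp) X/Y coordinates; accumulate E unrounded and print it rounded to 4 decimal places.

G0 X0.00 Y11.21 Z16.08
G1 X2.75 Y13.96 E0.1552
G1 X8.00 Y15.37 E0.3722
G1 X8.00 Y20.50 E0.5769
G1 X0.00 Y20.50 E0.8962
G1 X0.00 Y11.21 E1.2670

At z = 16.08 mm: the cube is present — its section is the full 8×20.5 rectangle; the 11.5×17.5 cube at (14.5, -3.5) contributes its full rectangle; the r=11.5 cylinder at (8.5, 4) gives a regular 12-gon of circumradius 11.5 (constant along its height); Subtracting the remaining from the first: starting from the 8×20.5 cube, the 11.5×17.5 cube at (14.5, -3.5) misses the remaining region (no effect); the r=11.5 cylinder at (8.5, 4) partially overlaps it — only the 111.59 mm² overlap (of its 396.75 mm²) is removed, clipping the outline — 1 connected region. The outline is a single polygon with 5 vertices. Extrusion per mm of travel: 0.4 × 0.24 / (π × 0.875²) = 0.039912. Accumulating E over each segment gives final E = 1.2670.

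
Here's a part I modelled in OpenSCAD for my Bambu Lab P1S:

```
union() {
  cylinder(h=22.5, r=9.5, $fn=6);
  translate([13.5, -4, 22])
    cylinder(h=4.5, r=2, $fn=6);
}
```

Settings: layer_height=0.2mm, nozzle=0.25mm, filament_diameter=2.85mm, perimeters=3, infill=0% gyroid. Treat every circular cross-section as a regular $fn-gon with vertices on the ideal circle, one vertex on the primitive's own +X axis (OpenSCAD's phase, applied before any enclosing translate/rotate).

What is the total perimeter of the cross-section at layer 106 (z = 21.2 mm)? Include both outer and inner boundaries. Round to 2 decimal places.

57.00 mm

At z = 21.2 mm: the cylinder: section is a regular 6-gon, circumradius r=9.5 (perimeter = 2·6·9.500·sin(180°/6) = 57.00 mm); the cylinder at (13.5, -4) is not intersected at this z (z outside [22, 26.5]); Combining (union): only the r=9.5 cylinder is present, so the union is just that shape — boundary = 57.00 mm. Overall, the cross-section is a single solid region. Total boundary length (outer) = 57.00 mm.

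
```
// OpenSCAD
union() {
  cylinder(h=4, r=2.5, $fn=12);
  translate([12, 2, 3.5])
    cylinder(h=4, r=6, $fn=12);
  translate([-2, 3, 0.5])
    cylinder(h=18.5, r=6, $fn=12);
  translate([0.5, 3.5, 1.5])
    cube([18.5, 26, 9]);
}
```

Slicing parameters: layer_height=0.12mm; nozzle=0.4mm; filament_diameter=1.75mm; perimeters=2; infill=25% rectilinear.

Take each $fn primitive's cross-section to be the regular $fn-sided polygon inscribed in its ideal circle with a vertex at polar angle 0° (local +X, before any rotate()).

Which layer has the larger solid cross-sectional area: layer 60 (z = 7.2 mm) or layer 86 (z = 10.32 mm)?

layer 60 (z = 7.2 mm)

Layer 60 (z = 7.2): the cylinder does not reach this height (z outside [0, 4]); the r=6 cylinder at (12, 2) gives a regular 12-gon of circumradius 6 (constant along its height) (area = (12/2)·6.000²·sin(360°/12) = 108.00 mm²); the r=6 cylinder at (-2, 3) gives a regular 12-gon of circumradius 6 (constant along its height) (area = (12/2)·6.000²·sin(360°/12) = 108.00 mm²); the cube at (0.5, 3.5) is present — its section is the full 18.5×26 rectangle (area 481.00 mm²); Taking the union: the regions partially overlap — summed areas 697.00 mm² minus the doubly-counted overlap 47.72 mm² gives 649.28 mm² — area = 649.28 mm². So its area = 649.28 mm². Layer 86 (z = 10.32): the cylinder does not reach this height (z outside [0, 4]); the cylinder at (12, 2) is absent (z outside [3.5, 7.5]); the cylinder at (-2, 3): section is a regular 12-gon, circumradius r=6 (area = (12/2)·6.000²·sin(360°/12) = 108.00 mm²); the 18.5×26 cube at (0.5, 3.5) contributes its full rectangle (area 481.00 mm²); Taking the union: the regions partially overlap — summed areas 589.00 mm² minus the doubly-counted overlap 11.12 mm² gives 577.88 mm² — area = 577.88 mm². So its area = 577.88 mm². Layer 60 is larger (649.28 vs 577.88 mm²).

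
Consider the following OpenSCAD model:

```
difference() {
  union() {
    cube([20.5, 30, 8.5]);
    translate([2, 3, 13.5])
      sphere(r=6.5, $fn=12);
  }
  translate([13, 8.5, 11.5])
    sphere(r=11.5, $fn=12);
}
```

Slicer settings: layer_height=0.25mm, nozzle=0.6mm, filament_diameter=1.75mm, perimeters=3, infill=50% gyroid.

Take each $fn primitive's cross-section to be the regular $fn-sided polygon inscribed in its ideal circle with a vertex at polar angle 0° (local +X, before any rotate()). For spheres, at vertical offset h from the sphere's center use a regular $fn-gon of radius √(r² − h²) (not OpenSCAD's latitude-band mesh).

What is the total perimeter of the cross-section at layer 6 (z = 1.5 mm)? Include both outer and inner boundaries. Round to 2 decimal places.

136.28 mm

At z = 1.5 mm: the 20.5×30 cube contributes its full rectangle (perimeter 101.00 mm); the sphere at (2, 3) does not reach this height (|z−center|=12.000 > r=6.5); Taking the union: only the 20.5×30 cube is present, so the union is just that shape — boundary = 101.00 mm; the sphere at (13, 8.5): section is a regular 12-gon, circumradius = √(r²−h²) = √(11.5²−10²) = 5.679 (perimeter = 2·12·5.679·sin(180°/12) = 35.28 mm); Taking the first minus the rest: starting from that combined region, the r=11.5 sphere at (13, 8.5) lies wholly inside it (removes its full 96.75 mm² and its 35.28 mm outline becomes a hole wall) — boundary (outer + 1 inner loop) = 136.28 mm. Overall, the cross-section is one region with 1 hole. Total boundary length (outer + inner) = 136.28 mm.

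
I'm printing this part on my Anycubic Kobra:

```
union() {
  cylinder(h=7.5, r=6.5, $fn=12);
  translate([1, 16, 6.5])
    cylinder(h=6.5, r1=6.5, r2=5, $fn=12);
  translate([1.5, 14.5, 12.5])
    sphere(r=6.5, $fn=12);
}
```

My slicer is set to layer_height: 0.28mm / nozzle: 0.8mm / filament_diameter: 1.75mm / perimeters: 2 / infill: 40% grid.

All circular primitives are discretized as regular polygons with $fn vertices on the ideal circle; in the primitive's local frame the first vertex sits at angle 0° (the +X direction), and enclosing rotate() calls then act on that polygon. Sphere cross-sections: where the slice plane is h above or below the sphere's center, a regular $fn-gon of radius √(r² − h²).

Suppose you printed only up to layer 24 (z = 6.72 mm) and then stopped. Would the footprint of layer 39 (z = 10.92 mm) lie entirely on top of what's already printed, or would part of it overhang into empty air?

Compare the two slices. At z = 6.72: the r=6.5 cylinder contributes a regular 12-gon of circumradius 6.5 (area = (12/2)·6.500²·sin(360°/12) = 126.75 mm²); the cone at (1, 16) contributes a regular 12-gon of circumradius 6.449 (interpolated between r1=6.5 and r2=5 at t=0.034) (area = (12/2)·6.449²·sin(360°/12) = 124.78 mm²); the r=6.5 sphere at (1.5, 14.5) slices to a regular 12-gon of circumradius 2.973 (√(r²−h²) with h=5.78 from center) (area = (12/2)·2.973²·sin(360°/12) = 26.52 mm²); Combining (union): the regions partially overlap — summed areas 278.05 mm² minus the doubly-counted overlap 26.52 mm² gives 251.53 mm² — area = 251.53 mm². At z = 10.92: the cylinder does not reach this height (z outside [0, 7.5]); the cone at (1, 16) contributes a regular 12-gon of circumradius 5.480 (interpolated between r1=6.5 and r2=5 at t=0.680) (area = (12/2)·5.480²·sin(360°/12) = 90.09 mm²); the r=6.5 sphere at (1.5, 14.5) slices to a regular 12-gon of circumradius 6.305 (√(r²−h²) with h=1.58 from center) (area = (12/2)·6.305²·sin(360°/12) = 119.26 mm²); Taking the union: the regions partially overlap — summed areas 209.35 mm² minus the doubly-counted overlap 84.10 mm² gives 125.25 mm² — area = 125.25 mm². Checking containment: at z = 10.92 the cross-section extends beyond the z = 6.72 cross-section by about 16.98 mm².

part overhangs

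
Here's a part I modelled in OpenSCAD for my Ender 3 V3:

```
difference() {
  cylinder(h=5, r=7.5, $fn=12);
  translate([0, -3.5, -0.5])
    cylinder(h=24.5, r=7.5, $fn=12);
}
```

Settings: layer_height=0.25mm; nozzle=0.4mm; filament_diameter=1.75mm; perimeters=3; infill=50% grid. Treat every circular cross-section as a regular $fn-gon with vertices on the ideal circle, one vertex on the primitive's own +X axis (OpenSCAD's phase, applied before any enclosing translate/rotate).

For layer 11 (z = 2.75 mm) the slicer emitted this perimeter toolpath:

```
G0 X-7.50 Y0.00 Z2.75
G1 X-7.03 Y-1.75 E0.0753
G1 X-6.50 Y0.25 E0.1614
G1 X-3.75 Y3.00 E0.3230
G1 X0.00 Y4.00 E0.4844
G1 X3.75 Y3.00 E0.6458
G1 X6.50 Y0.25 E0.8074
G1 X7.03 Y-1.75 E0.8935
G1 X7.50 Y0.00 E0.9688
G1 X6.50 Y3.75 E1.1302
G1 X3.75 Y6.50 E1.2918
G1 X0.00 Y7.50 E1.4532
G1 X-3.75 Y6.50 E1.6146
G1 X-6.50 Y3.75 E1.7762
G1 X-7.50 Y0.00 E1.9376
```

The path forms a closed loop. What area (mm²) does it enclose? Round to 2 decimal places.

50.87 mm²

Apply the shoelace formula to the sequence of (X, Y) vertices; enclosed area = 50.87 mm².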